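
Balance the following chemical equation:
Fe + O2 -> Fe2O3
Balanced equation:
4Fe + 3O2 -> 2Fe2O3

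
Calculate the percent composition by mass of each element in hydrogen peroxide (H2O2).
H: 5.93%, O: 94.06%

Molar mass of H2O2 = 34.02 g/mol
% H = (2 × 1.008) / 34.02 × 100% = 2.016 / 34.02 × 100% = 5.93%
% O = (2 × 16.0) / 34.02 × 100% = 32 / 34.02 × 100% = 94.06%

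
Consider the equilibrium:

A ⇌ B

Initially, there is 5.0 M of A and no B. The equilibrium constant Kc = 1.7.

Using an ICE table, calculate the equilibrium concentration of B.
[B] = 3.148 M

ICE: [A] = 5.0 − x, [B] = x.
Kc = x/(5.0 − x) = 1.7 ⇒ x = 1.7·5.0/(1 + 1.7) = 8.5/2.7 = 3.148.
[B] = x = 3.148 M.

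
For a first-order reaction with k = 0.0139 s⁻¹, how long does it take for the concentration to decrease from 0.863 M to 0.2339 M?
93.92 s

From ln[A] = ln[A]₀ - k·t: t = ln([A]₀/[A])/k = ln(0.863/0.2339)/0.0139 = ln(3.6896)/0.0139 = 1.3055/0.0139 = 93.92 s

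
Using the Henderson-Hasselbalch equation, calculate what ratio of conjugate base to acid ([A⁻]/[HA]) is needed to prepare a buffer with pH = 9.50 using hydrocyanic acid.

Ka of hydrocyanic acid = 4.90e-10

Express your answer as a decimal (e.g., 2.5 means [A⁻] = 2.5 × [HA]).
[A⁻]/[HA] = 1.550

pKa = −log(4.90e-10) = 9.3098. pH = pKa + log([A⁻]/[HA]). 9.50 = 9.3098 + log(ratio). log(ratio) = 9.50 − 9.3098 = 0.1902. ratio = 10^(0.1902) = 1.550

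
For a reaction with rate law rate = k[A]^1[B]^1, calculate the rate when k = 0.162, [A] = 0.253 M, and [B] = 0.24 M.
0.009837 M/s

rate = k·[A]^1·[B]^1 = 0.162·(0.253)^1·(0.24)^1 = 0.162·0.253·0.24 = 0.009837 M/s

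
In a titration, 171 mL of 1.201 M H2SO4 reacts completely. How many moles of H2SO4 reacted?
Moles = Molarity × Volume (L)
Moles = 1.201 M × 0.171 L = 0.2054 mol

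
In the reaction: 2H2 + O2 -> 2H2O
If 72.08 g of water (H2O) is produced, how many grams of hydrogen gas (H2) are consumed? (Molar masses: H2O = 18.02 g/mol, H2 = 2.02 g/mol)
Moles of H2O = 72.08 g ÷ 18.02 g/mol = 4 mol
Mole ratio: 2 mol H2 / 2 mol H2O
Moles of H2 = 4 × (2/2) = 4 mol
Mass of H2 = 4 mol × 2.02 g/mol = 8.08 g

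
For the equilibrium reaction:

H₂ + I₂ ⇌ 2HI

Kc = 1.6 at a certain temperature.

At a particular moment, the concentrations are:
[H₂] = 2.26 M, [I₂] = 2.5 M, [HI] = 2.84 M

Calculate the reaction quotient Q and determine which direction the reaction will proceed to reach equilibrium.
Q = 1.428, Q < K, reaction proceeds forward (toward products)

Q = ([HI]^2) / ([H₂] × [I₂])
  = ((2.84)^2) / ((2.26)·(2.5)) = 8.0656/5.65 = 1.428
Since Q = 1.428 < Kc = 1.6, the reaction proceeds forward (toward products) to reach equilibrium.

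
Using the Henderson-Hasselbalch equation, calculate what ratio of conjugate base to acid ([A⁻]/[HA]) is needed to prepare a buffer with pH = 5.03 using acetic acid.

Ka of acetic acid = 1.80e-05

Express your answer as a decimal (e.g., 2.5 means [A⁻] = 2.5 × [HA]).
[A⁻]/[HA] = 1.929

pKa = −log(1.80e-05) = 4.7447. pH = pKa + log([A⁻]/[HA]). 5.03 = 4.7447 + log(ratio). log(ratio) = 5.03 − 4.7447 = 0.2853. ratio = 10^(0.2853) = 1.929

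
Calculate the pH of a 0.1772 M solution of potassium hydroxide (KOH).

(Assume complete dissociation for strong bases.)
pH = 13.25

[OH⁻] = 0.1772 M for strong base. pOH = -log[OH⁻] = 0.75, pH = 14 - pOH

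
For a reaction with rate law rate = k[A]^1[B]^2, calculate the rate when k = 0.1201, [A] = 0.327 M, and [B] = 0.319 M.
0.003996 M/s

rate = k·[A]^1·[B]^2 = 0.1201·(0.327)^1·(0.319)^2 = 0.1201·0.327·0.101761 = 0.003996 M/s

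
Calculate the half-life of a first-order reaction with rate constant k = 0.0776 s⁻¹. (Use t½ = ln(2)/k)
8.93 s

t½ = ln(2)/k = 0.6931/0.0776 = 8.93 s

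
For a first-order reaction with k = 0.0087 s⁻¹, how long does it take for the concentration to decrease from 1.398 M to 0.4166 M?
139.16 s

From ln[A] = ln[A]₀ - k·t: t = ln([A]₀/[A])/k = ln(1.398/0.4166)/0.0087 = ln(3.3557)/0.0087 = 1.2107/0.0087 = 139.16 s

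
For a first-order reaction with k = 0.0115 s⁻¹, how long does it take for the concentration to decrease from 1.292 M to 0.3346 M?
117.48 s

From ln[A] = ln[A]₀ - k·t: t = ln([A]₀/[A])/k = ln(1.292/0.3346)/0.0115 = ln(3.8613)/0.0115 = 1.3510/0.0115 = 117.48 s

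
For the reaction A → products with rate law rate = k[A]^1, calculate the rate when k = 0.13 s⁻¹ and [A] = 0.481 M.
0.06253 M/s

rate = k·[A]^1 = 0.13·(0.481)^1 = 0.13·0.481 = 0.06253 M/s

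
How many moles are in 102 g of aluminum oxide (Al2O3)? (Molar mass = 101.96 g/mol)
Moles = 102 g ÷ 101.96 g/mol = 1 mol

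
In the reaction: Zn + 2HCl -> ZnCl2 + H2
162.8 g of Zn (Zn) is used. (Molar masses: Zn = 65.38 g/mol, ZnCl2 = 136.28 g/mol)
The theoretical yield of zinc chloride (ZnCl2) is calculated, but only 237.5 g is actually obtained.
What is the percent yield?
Moles of Zn = 162.8 g ÷ 65.38 g/mol = 2.49006 mol
Mole ratio: 1 mol ZnCl2 / 1 mol Zn
Moles of ZnCl2 = 2.49006 × (1/1) = 2.49006 mol
Theoretical yield = 2.49006 mol × 136.28 g/mol = 339.35 g
Actual yield = 237.5 g
Percent yield = (237.5 / 339.35) × 100% = 70.0%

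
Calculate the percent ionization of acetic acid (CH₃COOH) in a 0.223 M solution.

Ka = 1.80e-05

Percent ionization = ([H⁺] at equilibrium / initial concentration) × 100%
Percent ionization = 0.894%

Let x = [H⁺]. Ka = x²/(C - x) ⇒ x² + (1.80e-05)x - (1.80e-05)(0.223) = 0. x = 1.9945e-03. Percent = (1.9945e-03/0.223) × 100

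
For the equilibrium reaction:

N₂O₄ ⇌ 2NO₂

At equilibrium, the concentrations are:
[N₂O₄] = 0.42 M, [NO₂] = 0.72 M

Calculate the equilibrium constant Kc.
K_c = 1.2343

Kc = ([NO₂]^2) / ([N₂O₄])
   = ((0.72)^2) / ((0.42))
   = 0.5184 / 0.42 = 1.2343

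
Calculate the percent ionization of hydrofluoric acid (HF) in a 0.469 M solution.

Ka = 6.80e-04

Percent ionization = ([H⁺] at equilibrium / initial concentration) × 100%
Percent ionization = 3.74%

Let x = [H⁺]. Ka = x²/(C - x) ⇒ x² + (6.80e-04)x - (6.80e-04)(0.469) = 0. x = 1.7522e-02. Percent = (1.7522e-02/0.469) × 100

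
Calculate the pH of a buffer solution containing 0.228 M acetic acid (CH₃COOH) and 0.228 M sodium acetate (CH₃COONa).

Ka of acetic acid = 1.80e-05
pH = 4.74

pKa = -log(1.80e-05) = 4.74. pH = pKa + log([A⁻]/[HA]) = 4.74 + log(0.228/0.228)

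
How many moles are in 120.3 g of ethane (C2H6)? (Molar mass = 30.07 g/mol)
Moles = 120.3 g ÷ 30.07 g/mol = 4.001 mol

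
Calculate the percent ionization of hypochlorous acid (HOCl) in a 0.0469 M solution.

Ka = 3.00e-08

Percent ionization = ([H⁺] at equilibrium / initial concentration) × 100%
Percent ionization = 0.0799%

Let x = [H⁺]. Ka = x²/(C - x) ⇒ x² + (3.00e-08)x - (3.00e-08)(0.0469) = 0. x = 3.7495e-05. Percent = (3.7495e-05/0.0469) × 100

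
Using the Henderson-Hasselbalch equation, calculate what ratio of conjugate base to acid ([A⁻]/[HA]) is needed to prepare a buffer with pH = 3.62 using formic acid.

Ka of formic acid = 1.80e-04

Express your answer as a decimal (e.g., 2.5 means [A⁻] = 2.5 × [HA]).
[A⁻]/[HA] = 0.750

pKa = −log(1.80e-04) = 3.7447. pH = pKa + log([A⁻]/[HA]). 3.62 = 3.7447 + log(ratio). log(ratio) = 3.62 − 3.7447 = -0.1247. ratio = 10^(-0.1247) = 0.750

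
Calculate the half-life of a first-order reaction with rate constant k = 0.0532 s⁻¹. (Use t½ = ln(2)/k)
13.03 s

t½ = ln(2)/k = 0.6931/0.0532 = 13.03 s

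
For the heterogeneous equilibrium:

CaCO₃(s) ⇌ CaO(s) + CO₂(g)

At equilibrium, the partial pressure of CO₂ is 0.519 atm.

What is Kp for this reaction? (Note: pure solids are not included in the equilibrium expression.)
K_p = 0.519

Solids (CaCO₃, CaO) have activity 1 and are excluded.
Kp = P(CO₂) = 0.519.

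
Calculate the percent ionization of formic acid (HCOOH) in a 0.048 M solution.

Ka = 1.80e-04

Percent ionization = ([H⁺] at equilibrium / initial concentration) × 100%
Percent ionization = 5.94%

Let x = [H⁺]. Ka = x²/(C - x) ⇒ x² + (1.80e-04)x - (1.80e-04)(0.048) = 0. x = 2.8508e-03. Percent = (2.8508e-03/0.048) × 100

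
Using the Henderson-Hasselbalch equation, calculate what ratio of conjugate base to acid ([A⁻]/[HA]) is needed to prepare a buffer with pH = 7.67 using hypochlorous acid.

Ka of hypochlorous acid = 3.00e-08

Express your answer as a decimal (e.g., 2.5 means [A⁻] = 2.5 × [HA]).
[A⁻]/[HA] = 1.403

pKa = −log(3.00e-08) = 7.5229. pH = pKa + log([A⁻]/[HA]). 7.67 = 7.5229 + log(ratio). log(ratio) = 7.67 − 7.5229 = 0.1471. ratio = 10^(0.1471) = 1.403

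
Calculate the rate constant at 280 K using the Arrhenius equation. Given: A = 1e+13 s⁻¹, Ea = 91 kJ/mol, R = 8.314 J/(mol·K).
1.05e-04 s⁻¹

k = A·exp(-Ea/(R·T)) = 1e+13·exp(-91000/(8.314·280)) = 1e+13·exp(-39.0907) = 1e+13·1.0547e-17 = 1.05e-04 s⁻¹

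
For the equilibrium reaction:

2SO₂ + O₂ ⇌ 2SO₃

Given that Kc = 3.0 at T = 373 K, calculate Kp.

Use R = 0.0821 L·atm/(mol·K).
K_p = 0.0980

Δn = (moles gaseous products) − (moles gaseous reactants) = -1
T = 373 K; RT = 0.0821 × 373 = 30.6233
Kp = Kc·(RT)^Δn = 3.0 × (30.6233)^-1 = 3.0 × 0.0326549 = 0.0980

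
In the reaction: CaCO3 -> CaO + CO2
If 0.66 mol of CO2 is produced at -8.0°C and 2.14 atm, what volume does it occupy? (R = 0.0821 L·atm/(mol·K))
T = -8.0°C + 273.15 = 265.15 K
V = nRT/P = (0.66 × 0.0821 × 265.15) / 2.14
V = 6.71 L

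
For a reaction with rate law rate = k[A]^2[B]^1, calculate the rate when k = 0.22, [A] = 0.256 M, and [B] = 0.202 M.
0.002912 M/s

rate = k·[A]^2·[B]^1 = 0.22·(0.256)^2·(0.202)^1 = 0.22·0.065536·0.202 = 0.002912 M/s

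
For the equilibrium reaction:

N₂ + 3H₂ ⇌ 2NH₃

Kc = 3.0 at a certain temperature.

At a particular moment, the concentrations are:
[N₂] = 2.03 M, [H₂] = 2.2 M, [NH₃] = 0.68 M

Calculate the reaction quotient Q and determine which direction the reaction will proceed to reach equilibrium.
Q = 0.021, Q < K, reaction proceeds forward (toward products)

Q = ([NH₃]^2) / ([N₂] × [H₂]^3)
  = ((0.68)^2) / ((2.03)·(2.2)^3) = 0.4624/21.615 = 0.02139
Since Q = 0.02139 < Kc = 3.0, the reaction proceeds forward (toward products) to reach equilibrium.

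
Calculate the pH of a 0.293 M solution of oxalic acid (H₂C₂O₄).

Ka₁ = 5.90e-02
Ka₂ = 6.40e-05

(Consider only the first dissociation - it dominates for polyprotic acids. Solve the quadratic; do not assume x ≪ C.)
pH = 0.98

x² + Ka₁·x − Ka₁·C = 0 with Ka₁ = 5.90e-02, C = 0.293.
x = (−Ka₁ + √(Ka₁² + 4·Ka₁·C))/2 = 1.0525e-01 M, so pH = 0.98.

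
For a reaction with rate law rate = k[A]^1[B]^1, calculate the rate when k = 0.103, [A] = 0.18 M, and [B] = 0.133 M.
0.002466 M/s

rate = k·[A]^1·[B]^1 = 0.103·(0.18)^1·(0.133)^1 = 0.103·0.18·0.133 = 0.002466 M/s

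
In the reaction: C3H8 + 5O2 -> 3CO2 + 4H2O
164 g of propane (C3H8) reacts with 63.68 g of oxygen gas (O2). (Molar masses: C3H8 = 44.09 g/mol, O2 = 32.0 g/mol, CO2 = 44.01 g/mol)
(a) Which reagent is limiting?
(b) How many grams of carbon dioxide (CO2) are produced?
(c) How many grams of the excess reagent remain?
(a) O2, (b) 52.55 g, (c) 146.5 g

Moles of C3H8 = 164 g ÷ 44.09 g/mol = 3.71966 mol
Moles of O2 = 63.68 g ÷ 32.0 g/mol = 1.99 mol
Moles ÷ coefficient: C3H8: 3.71966/1 = 3.72, O2: 1.99/5 = 0.398
(a) O2 has the smaller value, so O2 is the limiting reagent.
(b) Moles of CO2 = 1.99 mol O2 × (3/5) = 1.194 mol; mass = 1.194 mol × 44.01 g/mol = 52.55 g
(c) C3H8 consumed = 1.99 × (1/5) = 0.398 mol; remaining = 3.71966 − 0.398 = 3.32166 mol; mass = 3.32166 mol × 44.09 g/mol = 146.5 g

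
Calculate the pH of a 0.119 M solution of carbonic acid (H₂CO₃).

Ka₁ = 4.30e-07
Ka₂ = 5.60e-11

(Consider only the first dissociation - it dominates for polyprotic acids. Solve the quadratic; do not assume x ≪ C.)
pH = 3.65

x² + Ka₁·x − Ka₁·C = 0 with Ka₁ = 4.30e-07, C = 0.119.
x = (−Ka₁ + √(Ka₁² + 4·Ka₁·C))/2 = 2.2599e-04 M, so pH = 3.65.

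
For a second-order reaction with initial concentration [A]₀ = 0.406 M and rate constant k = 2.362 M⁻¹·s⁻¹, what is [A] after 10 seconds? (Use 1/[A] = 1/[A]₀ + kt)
0.0383 M

1/[A] = 1/[A]₀ + k·t = 1/0.406 + (2.362)·(10) = 2.4631 + 23.6200 = 26.0831
[A] = 1/26.0831 = 0.0383 M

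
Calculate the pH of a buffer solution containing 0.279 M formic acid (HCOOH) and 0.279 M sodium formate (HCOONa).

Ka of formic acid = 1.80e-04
pH = 3.74

pKa = -log(1.80e-04) = 3.74. pH = pKa + log([A⁻]/[HA]) = 3.74 + log(0.279/0.279)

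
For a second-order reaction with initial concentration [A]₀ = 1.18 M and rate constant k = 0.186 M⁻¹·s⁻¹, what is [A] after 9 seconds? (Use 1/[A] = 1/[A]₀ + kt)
0.3966 M

1/[A] = 1/[A]₀ + k·t = 1/1.18 + (0.186)·(9) = 0.8475 + 1.6740 = 2.5215
[A] = 1/2.5215 = 0.3966 M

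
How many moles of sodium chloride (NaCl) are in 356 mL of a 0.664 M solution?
Moles = Molarity × Volume (L)
Moles = 0.664 M × 0.356 L = 0.2364 mol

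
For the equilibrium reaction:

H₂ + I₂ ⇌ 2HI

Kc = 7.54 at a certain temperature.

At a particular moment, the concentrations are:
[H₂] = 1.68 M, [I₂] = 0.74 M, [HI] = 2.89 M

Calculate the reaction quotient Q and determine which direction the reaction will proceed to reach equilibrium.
Q = 6.718, Q < K, reaction proceeds forward (toward products)

Q = ([HI]^2) / ([H₂] × [I₂])
  = ((2.89)^2) / ((1.68)·(0.74)) = 8.3521/1.2432 = 6.718
Since Q = 6.718 < Kc = 7.54, the reaction proceeds forward (toward products) to reach equilibrium.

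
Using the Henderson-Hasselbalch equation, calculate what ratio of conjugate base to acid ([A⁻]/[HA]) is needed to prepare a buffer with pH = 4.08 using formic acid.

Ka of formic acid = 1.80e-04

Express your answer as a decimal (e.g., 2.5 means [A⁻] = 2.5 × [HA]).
[A⁻]/[HA] = 2.164

pKa = −log(1.80e-04) = 3.7447. pH = pKa + log([A⁻]/[HA]). 4.08 = 3.7447 + log(ratio). log(ratio) = 4.08 − 3.7447 = 0.3353. ratio = 10^(0.3353) = 2.164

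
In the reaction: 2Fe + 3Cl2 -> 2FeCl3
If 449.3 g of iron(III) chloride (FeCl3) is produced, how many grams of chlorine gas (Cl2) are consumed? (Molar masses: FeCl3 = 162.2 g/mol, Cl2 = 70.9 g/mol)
Moles of FeCl3 = 449.3 g ÷ 162.2 g/mol = 2.77004 mol
Mole ratio: 3 mol Cl2 / 2 mol FeCl3
Moles of Cl2 = 2.77004 × (3/2) = 4.15506 mol
Mass of Cl2 = 4.15506 mol × 70.9 g/mol = 294.6 g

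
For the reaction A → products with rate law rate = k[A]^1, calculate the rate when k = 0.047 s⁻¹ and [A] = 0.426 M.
0.02002 M/s

rate = k·[A]^1 = 0.047·(0.426)^1 = 0.047·0.426 = 0.02002 M/s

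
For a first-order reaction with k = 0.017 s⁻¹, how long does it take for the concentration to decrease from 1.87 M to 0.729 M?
55.41 s

From ln[A] = ln[A]₀ - k·t: t = ln([A]₀/[A])/k = ln(1.87/0.729)/0.017 = ln(2.5652)/0.017 = 0.9420/0.017 = 55.41 s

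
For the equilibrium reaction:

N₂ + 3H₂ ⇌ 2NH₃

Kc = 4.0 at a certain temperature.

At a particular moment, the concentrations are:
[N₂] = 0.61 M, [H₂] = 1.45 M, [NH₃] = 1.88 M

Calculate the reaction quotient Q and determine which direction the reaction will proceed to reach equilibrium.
Q = 1.901, Q < K, reaction proceeds forward (toward products)

Q = ([NH₃]^2) / ([N₂] × [H₂]^3)
  = ((1.88)^2) / ((0.61)·(1.45)^3) = 3.5344/1.8597 = 1.901
Since Q = 1.901 < Kc = 4.0, the reaction proceeds forward (toward products) to reach equilibrium.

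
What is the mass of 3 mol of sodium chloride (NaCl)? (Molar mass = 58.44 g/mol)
Mass = 3 mol × 58.44 g/mol = 175.3 g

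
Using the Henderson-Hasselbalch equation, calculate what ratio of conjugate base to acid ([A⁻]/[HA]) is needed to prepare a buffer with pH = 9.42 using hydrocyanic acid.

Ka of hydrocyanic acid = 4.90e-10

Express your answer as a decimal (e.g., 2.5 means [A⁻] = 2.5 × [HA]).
[A⁻]/[HA] = 1.289

pKa = −log(4.90e-10) = 9.3098. pH = pKa + log([A⁻]/[HA]). 9.42 = 9.3098 + log(ratio). log(ratio) = 9.42 − 9.3098 = 0.1102. ratio = 10^(0.1102) = 1.289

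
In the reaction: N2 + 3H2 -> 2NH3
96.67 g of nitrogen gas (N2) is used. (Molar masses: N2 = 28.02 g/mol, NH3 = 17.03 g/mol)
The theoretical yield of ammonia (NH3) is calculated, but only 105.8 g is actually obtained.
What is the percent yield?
Moles of N2 = 96.67 g ÷ 28.02 g/mol = 3.45004 mol
Mole ratio: 2 mol NH3 / 1 mol N2
Moles of NH3 = 3.45004 × (2/1) = 6.90007 mol
Theoretical yield = 6.90007 mol × 17.03 g/mol = 117.51 g
Actual yield = 105.8 g
Percent yield = (105.8 / 117.51) × 100% = 90.0%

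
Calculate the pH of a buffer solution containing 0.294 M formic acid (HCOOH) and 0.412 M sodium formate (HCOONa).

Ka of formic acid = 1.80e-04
pH = 3.89

pKa = -log(1.80e-04) = 3.74. pH = pKa + log([A⁻]/[HA]) = 3.74 + log(0.412/0.294)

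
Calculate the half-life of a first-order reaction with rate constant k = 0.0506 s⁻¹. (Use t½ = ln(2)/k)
13.70 s

t½ = ln(2)/k = 0.6931/0.0506 = 13.70 s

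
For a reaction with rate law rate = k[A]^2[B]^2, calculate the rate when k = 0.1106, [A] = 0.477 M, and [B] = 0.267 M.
0.001794 M/s

rate = k·[A]^2·[B]^2 = 0.1106·(0.477)^2·(0.267)^2 = 0.1106·0.227529·0.071289 = 0.001794 M/s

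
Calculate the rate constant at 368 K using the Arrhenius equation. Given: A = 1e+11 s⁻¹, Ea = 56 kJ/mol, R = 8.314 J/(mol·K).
1.12e+03 s⁻¹

k = A·exp(-Ea/(R·T)) = 1e+11·exp(-56000/(8.314·368)) = 1e+11·exp(-18.3033) = 1e+11·1.1245e-08 = 1.12e+03 s⁻¹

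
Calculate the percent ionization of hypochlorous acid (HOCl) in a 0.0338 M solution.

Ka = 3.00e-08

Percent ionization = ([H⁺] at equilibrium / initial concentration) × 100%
Percent ionization = 0.0942%

Let x = [H⁺]. Ka = x²/(C - x) ⇒ x² + (3.00e-08)x - (3.00e-08)(0.0338) = 0. x = 3.1828e-05. Percent = (3.1828e-05/0.0338) × 100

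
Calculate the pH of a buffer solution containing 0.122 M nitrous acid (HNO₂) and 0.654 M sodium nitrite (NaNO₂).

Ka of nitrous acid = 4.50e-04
pH = 4.08

pKa = -log(4.50e-04) = 3.35. pH = pKa + log([A⁻]/[HA]) = 3.35 + log(0.654/0.122)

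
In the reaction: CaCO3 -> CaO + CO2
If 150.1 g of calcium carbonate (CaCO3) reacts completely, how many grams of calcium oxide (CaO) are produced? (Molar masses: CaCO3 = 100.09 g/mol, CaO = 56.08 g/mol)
Moles of CaCO3 = 150.1 g ÷ 100.09 g/mol = 1.49965 mol
Mole ratio: 1 mol CaO / 1 mol CaCO3
Moles of CaO = 1.49965 × (1/1) = 1.49965 mol
Mass of CaO = 1.49965 mol × 56.08 g/mol = 84.1 g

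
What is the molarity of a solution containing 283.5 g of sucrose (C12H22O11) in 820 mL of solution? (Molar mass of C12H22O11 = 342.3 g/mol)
Moles of C12H22O11 = 283.5 g ÷ 342.3 g/mol = 0.828221 mol
Volume = 820 mL = 0.82 L
Molarity = 0.828221 mol ÷ 0.82 L = 1.01 M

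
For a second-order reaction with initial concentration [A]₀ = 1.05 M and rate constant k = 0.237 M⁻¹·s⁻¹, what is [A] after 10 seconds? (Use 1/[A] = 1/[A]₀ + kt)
0.3010 M

1/[A] = 1/[A]₀ + k·t = 1/1.05 + (0.237)·(10) = 0.9524 + 2.3700 = 3.3224
[A] = 1/3.3224 = 0.3010 M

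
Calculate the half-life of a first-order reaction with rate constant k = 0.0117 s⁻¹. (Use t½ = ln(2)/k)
59.24 s

t½ = ln(2)/k = 0.6931/0.0117 = 59.24 s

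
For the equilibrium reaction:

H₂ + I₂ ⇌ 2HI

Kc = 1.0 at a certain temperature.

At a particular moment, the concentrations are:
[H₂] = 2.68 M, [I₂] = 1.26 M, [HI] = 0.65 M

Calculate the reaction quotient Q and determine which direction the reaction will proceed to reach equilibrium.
Q = 0.125, Q < K, reaction proceeds forward (toward products)

Q = ([HI]^2) / ([H₂] × [I₂])
  = ((0.65)^2) / ((2.68)·(1.26)) = 0.4225/3.3768 = 0.1251
Since Q = 0.1251 < Kc = 1.0, the reaction proceeds forward (toward products) to reach equilibrium.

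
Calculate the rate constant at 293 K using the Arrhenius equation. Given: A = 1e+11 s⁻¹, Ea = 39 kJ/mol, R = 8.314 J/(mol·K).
1.11e+04 s⁻¹

k = A·exp(-Ea/(R·T)) = 1e+11·exp(-39000/(8.314·293)) = 1e+11·exp(-16.0098) = 1e+11·1.1143e-07 = 1.11e+04 s⁻¹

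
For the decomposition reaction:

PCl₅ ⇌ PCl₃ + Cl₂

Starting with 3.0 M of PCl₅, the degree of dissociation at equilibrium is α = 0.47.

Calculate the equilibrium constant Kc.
K_c = 1.2504

x = α·[A]₀ = 0.47 × 3.0 = 1.41 M dissociated.
At eq: [PCl₅] = 3.0 − 1.41 = 1.59 M; [PCl₃] = [Cl₂] = x = 1.41 M.
Kc = [PCl₃][Cl₂]/[PCl₅] = (1.41)²/1.59 = 1.25.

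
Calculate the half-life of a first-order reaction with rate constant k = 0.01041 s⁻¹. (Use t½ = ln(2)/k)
66.58 s

t½ = ln(2)/k = 0.6931/0.01041 = 66.58 s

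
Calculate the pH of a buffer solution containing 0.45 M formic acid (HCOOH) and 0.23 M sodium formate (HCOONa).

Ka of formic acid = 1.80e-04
pH = 3.45

pKa = -log(1.80e-04) = 3.74. pH = pKa + log([A⁻]/[HA]) = 3.74 + log(0.23/0.45)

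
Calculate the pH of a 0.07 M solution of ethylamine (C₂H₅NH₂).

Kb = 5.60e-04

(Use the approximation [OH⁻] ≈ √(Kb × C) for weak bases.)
pH = 11.80

[OH⁻] = √(Kb × C) = √(5.60e-04 × 0.07) = 6.2610e-03. pOH = 2.20, pH = 14 - pOH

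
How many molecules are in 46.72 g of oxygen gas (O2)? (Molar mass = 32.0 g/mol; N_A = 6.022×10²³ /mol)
Moles = 46.72 g ÷ 32.0 g/mol = 1.46 mol
Molecules = 1.46 mol × 6.022×10²³ /mol = 8.792e+23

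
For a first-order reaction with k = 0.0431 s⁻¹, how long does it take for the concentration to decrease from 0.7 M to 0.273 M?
21.85 s

From ln[A] = ln[A]₀ - k·t: t = ln([A]₀/[A])/k = ln(0.7/0.273)/0.0431 = ln(2.5641)/0.0431 = 0.9416/0.0431 = 21.85 s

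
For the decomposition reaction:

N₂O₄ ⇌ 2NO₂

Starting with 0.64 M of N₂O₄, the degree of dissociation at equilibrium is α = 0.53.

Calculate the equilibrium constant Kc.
K_c = 1.5300

x = α·[A]₀ = 0.53 × 0.64 = 0.3392 M dissociated.
At eq: [N₂O₄] = 0.64 − 0.3392 = 0.3008 M; [NO₂] = 2x = 0.6784 M.
Kc = [NO₂]²/[N₂O₄] = (0.6784)²/0.3008 = 1.53.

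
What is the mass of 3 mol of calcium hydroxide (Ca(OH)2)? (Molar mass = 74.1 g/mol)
Mass = 3 mol × 74.1 g/mol = 222.3 g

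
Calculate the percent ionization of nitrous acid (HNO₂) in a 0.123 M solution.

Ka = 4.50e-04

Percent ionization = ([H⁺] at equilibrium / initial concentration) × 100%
Percent ionization = 5.87%

Let x = [H⁺]. Ka = x²/(C - x) ⇒ x² + (4.50e-04)x - (4.50e-04)(0.123) = 0. x = 7.2182e-03. Percent = (7.2182e-03/0.123) × 100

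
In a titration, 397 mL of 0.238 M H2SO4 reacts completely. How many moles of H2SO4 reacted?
Moles = Molarity × Volume (L)
Moles = 0.238 M × 0.397 L = 0.09449 mol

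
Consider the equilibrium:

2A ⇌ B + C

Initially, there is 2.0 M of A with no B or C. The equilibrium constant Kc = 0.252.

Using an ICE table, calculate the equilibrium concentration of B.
[B] = 0.501 M

ICE: [A] = 2.0 − 2x, [B] = [C] = x.
Kc = x²/(2.0 − 2x)² = 0.252 ⇒ √Kc = x/(2.0 − 2x).
x = √0.252·2.0/(1 + 2√0.252) = 0.502·2.0/2.004 = 0.501.
[B] = x = 0.501 M.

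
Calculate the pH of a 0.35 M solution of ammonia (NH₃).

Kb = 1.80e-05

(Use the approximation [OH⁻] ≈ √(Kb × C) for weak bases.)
pH = 11.40

[OH⁻] = √(Kb × C) = √(1.80e-05 × 0.35) = 2.5100e-03. pOH = 2.60, pH = 14 - pOH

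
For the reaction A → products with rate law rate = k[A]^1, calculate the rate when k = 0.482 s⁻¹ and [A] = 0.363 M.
0.175 M/s

rate = k·[A]^1 = 0.482·(0.363)^1 = 0.482·0.363 = 0.175 M/s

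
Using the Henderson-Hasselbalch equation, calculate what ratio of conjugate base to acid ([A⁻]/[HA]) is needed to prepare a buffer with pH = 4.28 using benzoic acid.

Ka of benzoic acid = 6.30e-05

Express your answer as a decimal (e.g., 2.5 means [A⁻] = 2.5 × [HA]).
[A⁻]/[HA] = 1.200

pKa = −log(6.30e-05) = 4.2007. pH = pKa + log([A⁻]/[HA]). 4.28 = 4.2007 + log(ratio). log(ratio) = 4.28 − 4.2007 = 0.0793. ratio = 10^(0.0793) = 1.200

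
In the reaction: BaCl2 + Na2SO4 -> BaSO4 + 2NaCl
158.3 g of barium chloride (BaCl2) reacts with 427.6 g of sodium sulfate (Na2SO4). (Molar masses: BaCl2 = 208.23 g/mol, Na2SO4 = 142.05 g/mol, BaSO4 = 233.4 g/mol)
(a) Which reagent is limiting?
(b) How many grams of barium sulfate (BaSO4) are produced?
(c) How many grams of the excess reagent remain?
(a) BaCl2, (b) 177.4 g, (c) 319.6 g

Moles of BaCl2 = 158.3 g ÷ 208.23 g/mol = 0.760217 mol
Moles of Na2SO4 = 427.6 g ÷ 142.05 g/mol = 3.01021 mol
Moles ÷ coefficient: BaCl2: 0.760217/1 = 0.7602, Na2SO4: 3.01021/1 = 3.01
(a) BaCl2 has the smaller value, so BaCl2 is the limiting reagent.
(b) Moles of BaSO4 = 0.760217 mol BaCl2 × (1/1) = 0.760217 mol; mass = 0.760217 mol × 233.4 g/mol = 177.4 g
(c) Na2SO4 consumed = 0.760217 × (1/1) = 0.760217 mol; remaining = 3.01021 − 0.760217 = 2.24999 mol; mass = 2.24999 mol × 142.05 g/mol = 319.6 g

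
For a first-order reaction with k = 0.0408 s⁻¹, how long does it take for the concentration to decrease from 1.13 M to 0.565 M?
16.99 s

From ln[A] = ln[A]₀ - k·t: t = ln([A]₀/[A])/k = ln(1.13/0.565)/0.0408 = ln(2.0000)/0.0408 = 0.6931/0.0408 = 16.99 s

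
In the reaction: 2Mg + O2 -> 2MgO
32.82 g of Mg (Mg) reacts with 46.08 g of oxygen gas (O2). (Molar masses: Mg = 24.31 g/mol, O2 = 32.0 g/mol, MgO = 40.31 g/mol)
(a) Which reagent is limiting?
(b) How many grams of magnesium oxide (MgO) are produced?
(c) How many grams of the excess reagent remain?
(a) Mg, (b) 54.42 g, (c) 24.48 g

Moles of Mg = 32.82 g ÷ 24.31 g/mol = 1.35006 mol
Moles of O2 = 46.08 g ÷ 32.0 g/mol = 1.44 mol
Moles ÷ coefficient: Mg: 1.35006/2 = 0.675, O2: 1.44/1 = 1.44
(a) Mg has the smaller value, so Mg is the limiting reagent.
(b) Moles of MgO = 1.35006 mol Mg × (2/2) = 1.35006 mol; mass = 1.35006 mol × 40.31 g/mol = 54.42 g
(c) O2 consumed = 1.35006 × (1/2) = 0.675031 mol; remaining = 1.44 − 0.675031 = 0.764969 mol; mass = 0.764969 mol × 32.0 g/mol = 24.48 g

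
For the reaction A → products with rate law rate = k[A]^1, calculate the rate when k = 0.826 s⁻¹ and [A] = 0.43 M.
0.3552 M/s

rate = k·[A]^1 = 0.826·(0.43)^1 = 0.826·0.43 = 0.3552 M/s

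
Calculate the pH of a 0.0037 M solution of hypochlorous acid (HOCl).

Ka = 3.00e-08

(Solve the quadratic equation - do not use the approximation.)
pH = 4.98

x² + Ka×x - Ka×C = 0. Using quadratic formula: [H⁺] = 1.0521e-05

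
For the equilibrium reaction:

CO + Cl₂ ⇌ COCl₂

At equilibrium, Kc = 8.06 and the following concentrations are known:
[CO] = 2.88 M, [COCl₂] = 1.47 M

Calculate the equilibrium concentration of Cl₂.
[Cl₂] = 0.0633 M

Kc = ([COCl₂]) / ([CO] × [Cl₂]) = 8.06
[Cl₂]^1 = (product terms)/(Kc · other reactant terms) = 1.47 / (8.06 · 2.88) = 0.063327
[Cl₂] = 0.0633 M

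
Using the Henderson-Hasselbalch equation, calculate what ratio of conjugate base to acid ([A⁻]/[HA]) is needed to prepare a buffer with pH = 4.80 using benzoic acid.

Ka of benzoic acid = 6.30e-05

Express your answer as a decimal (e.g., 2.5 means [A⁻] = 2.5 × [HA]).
[A⁻]/[HA] = 3.975

pKa = −log(6.30e-05) = 4.2007. pH = pKa + log([A⁻]/[HA]). 4.80 = 4.2007 + log(ratio). log(ratio) = 4.80 − 4.2007 = 0.5993. ratio = 10^(0.5993) = 3.975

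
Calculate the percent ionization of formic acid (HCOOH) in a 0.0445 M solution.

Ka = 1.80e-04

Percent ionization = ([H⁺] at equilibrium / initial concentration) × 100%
Percent ionization = 6.16%

Let x = [H⁺]. Ka = x²/(C - x) ⇒ x² + (1.80e-04)x - (1.80e-04)(0.0445) = 0. x = 2.7416e-03. Percent = (2.7416e-03/0.0445) × 100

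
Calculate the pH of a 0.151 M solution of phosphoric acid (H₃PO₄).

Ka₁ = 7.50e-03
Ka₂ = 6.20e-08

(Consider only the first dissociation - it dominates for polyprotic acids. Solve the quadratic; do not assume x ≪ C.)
pH = 1.52

x² + Ka₁·x − Ka₁·C = 0 with Ka₁ = 7.50e-03, C = 0.151.
x = (−Ka₁ + √(Ka₁² + 4·Ka₁·C))/2 = 3.0111e-02 M, so pH = 1.52.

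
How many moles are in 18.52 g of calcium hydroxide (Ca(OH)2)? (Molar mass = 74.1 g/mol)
Moles = 18.52 g ÷ 74.1 g/mol = 0.2499 mol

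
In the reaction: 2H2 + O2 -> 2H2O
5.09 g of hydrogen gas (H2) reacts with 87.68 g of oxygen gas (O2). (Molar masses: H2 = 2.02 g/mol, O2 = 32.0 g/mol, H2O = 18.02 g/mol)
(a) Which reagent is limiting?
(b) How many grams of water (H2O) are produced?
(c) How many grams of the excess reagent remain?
(a) H2, (b) 45.41 g, (c) 47.36 g

Moles of H2 = 5.09 g ÷ 2.02 g/mol = 2.5198 mol
Moles of O2 = 87.68 g ÷ 32.0 g/mol = 2.74 mol
Moles ÷ coefficient: H2: 2.5198/2 = 1.26, O2: 2.74/1 = 2.74
(a) H2 has the smaller value, so H2 is the limiting reagent.
(b) Moles of H2O = 2.5198 mol H2 × (2/2) = 2.5198 mol; mass = 2.5198 mol × 18.02 g/mol = 45.41 g
(c) O2 consumed = 2.5198 × (1/2) = 1.2599 mol; remaining = 2.74 − 1.2599 = 1.4801 mol; mass = 1.4801 mol × 32.0 g/mol = 47.36 g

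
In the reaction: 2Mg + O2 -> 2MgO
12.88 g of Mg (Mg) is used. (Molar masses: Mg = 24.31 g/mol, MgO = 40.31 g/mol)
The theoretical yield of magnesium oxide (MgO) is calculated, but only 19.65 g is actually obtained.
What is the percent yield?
Moles of Mg = 12.88 g ÷ 24.31 g/mol = 0.529823 mol
Mole ratio: 2 mol MgO / 2 mol Mg
Moles of MgO = 0.529823 × (2/2) = 0.529823 mol
Theoretical yield = 0.529823 mol × 40.31 g/mol = 21.357 g
Actual yield = 19.65 g
Percent yield = (19.65 / 21.357) × 100% = 92.0%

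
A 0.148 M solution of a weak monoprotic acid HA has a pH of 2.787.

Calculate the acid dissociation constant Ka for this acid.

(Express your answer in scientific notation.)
K_a = 1.82e-05

[H⁺] = 10^(−pH) = 10^(−2.787) = 1.633e-03 M. For HA ⇌ H⁺ + A⁻, Ka = x²/(C − x) = (1.633e-03)²/(0.148 − 1.633e-03) = 1.82e-05.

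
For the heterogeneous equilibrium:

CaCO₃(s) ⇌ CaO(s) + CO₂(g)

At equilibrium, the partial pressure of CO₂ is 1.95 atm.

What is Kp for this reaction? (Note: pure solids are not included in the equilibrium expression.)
K_p = 1.95

Solids (CaCO₃, CaO) have activity 1 and are excluded.
Kp = P(CO₂) = 1.95.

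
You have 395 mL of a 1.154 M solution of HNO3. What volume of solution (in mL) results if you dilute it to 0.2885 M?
Using M₁V₁ = M₂V₂:
1.154 × 395 = 0.2885 × V₂
V₂ = (1.154 × 395) / 0.2885 = 1580 mL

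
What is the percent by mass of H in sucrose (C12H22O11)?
Mass of H in formula = 1.008 × 22 = 22.176 g/mol
Molar mass = 342.3 g/mol
% H = (22.176/342.3) × 100% = 6.48%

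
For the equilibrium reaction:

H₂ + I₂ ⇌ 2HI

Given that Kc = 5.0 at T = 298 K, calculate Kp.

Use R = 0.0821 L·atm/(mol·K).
K_p = 5.0000

Δn = (moles gaseous products) − (moles gaseous reactants) = 0
T = 298 K; RT = 0.0821 × 298 = 24.4658
Kp = Kc·(RT)^Δn = 5.0 × (24.4658)^0 = 5.0 × 1 = 5.0000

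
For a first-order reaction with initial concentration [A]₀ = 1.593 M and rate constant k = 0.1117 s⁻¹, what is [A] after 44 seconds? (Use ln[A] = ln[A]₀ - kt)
0.0117 M

ln[A] = ln[A]₀ - k·t = ln(1.593) - (0.1117)·(44) = 0.4656 - 4.9148 = -4.4492
[A] = e^(-4.4492) = 0.0117 M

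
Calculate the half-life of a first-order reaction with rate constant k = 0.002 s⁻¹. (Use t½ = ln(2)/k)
346.57 s

t½ = ln(2)/k = 0.6931/0.002 = 346.57 s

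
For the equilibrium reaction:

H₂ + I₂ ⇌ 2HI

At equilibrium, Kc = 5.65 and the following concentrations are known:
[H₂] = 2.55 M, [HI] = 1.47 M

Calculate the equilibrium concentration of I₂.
[I₂] = 0.1500 M

Kc = ([HI]^2) / ([H₂] × [I₂]) = 5.65
[I₂]^1 = (product terms)/(Kc · other reactant terms) = 2.1609 / (5.65 · 2.55) = 0.14998
[I₂] = 0.1500 M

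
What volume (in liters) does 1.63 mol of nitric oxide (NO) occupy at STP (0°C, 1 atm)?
At STP, 1 mol of gas occupies 22.4 L
Volume = 1.63 mol × 22.4 L/mol = 36.51 L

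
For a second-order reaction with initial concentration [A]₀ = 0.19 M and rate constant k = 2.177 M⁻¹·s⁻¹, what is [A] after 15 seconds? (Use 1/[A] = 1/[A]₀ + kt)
0.0264 M

1/[A] = 1/[A]₀ + k·t = 1/0.19 + (2.177)·(15) = 5.2632 + 32.6550 = 37.9182
[A] = 1/37.9182 = 0.0264 M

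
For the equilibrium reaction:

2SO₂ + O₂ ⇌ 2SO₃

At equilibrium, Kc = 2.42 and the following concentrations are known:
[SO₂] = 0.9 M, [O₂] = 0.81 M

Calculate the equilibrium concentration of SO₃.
[SO₃] = 1.2601 M

Kc = ([SO₃]^2) / ([SO₂]^2 × [O₂]) = 2.42
[SO₃]^2 = Kc · (reactant terms)/(other product terms) = 2.42 · 0.6561 / 1 = 1.5878
[SO₃] = (1.5878)^(1/2) = 1.2601 M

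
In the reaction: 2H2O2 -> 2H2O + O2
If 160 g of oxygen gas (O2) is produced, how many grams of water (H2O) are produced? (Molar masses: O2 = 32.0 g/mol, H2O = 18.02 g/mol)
Moles of O2 = 160 g ÷ 32.0 g/mol = 5 mol
Mole ratio: 2 mol H2O / 1 mol O2
Moles of H2O = 5 × (2/1) = 10 mol
Mass of H2O = 10 mol × 18.02 g/mol = 180.2 g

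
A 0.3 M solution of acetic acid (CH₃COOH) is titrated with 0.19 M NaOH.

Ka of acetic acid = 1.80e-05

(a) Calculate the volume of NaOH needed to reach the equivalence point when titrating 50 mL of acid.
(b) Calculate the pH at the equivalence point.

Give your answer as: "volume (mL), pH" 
V = 78.9 mL, pH = 8.91

(a) At equivalence: moles acid = moles base.
moles acid = 0.3 × 0.05 = 0.015 mol; V_NaOH = 0.015/0.19 = 0.07895 L = 78.9 mL.
(b) At equivalence, all acid → conjugate base A⁻ at [A⁻] = 0.015/0.1289 = 0.1163 M.
Kb = Kw/Ka = 1.0e-14/1.80e-05 = 5.556e-10; [OH⁻] = √(Kb·[A⁻]) = 8.039e-06; pOH = 5.09; pH = 14 − pOH = 8.91.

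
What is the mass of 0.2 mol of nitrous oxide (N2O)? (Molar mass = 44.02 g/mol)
Mass = 0.2 mol × 44.02 g/mol = 8.804 g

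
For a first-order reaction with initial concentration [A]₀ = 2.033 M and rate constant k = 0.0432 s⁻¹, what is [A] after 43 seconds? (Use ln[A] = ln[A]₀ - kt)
0.3172 M

ln[A] = ln[A]₀ - k·t = ln(2.033) - (0.0432)·(43) = 0.7095 - 1.8576 = -1.1481
[A] = e^(-1.1481) = 0.3172 M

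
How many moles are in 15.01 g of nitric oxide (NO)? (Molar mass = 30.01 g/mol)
Moles = 15.01 g ÷ 30.01 g/mol = 0.5002 mol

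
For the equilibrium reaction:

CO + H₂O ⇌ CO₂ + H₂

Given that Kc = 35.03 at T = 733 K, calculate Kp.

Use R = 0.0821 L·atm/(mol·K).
K_p = 35.0300

Δn = (moles gaseous products) − (moles gaseous reactants) = 0
T = 733 K; RT = 0.0821 × 733 = 60.1793
Kp = Kc·(RT)^Δn = 35.03 × (60.1793)^0 = 35.03 × 1 = 35.0300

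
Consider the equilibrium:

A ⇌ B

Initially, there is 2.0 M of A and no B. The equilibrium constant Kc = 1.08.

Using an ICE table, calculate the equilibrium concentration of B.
[B] = 1.038 M

ICE: [A] = 2.0 − x, [B] = x.
Kc = x/(2.0 − x) = 1.08 ⇒ x = 1.08·2.0/(1 + 1.08) = 2.16/2.08 = 1.038.
[B] = x = 1.038 M.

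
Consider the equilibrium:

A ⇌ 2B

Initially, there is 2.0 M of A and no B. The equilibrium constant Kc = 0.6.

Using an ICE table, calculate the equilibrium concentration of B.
[B] = 0.956 M

ICE: [A] = 2.0 − x, [B] = 2x.
Kc = (2x)²/(2.0 − x) = 0.6 ⇒ 4x² + 0.6x − 1.2 = 0.
x = (−0.6 + √(0.6² + 4·4·1.2))/(2·4) = (−0.6 + √19.56)/8 = 0.47783.
[B] = 2x = 0.956 M.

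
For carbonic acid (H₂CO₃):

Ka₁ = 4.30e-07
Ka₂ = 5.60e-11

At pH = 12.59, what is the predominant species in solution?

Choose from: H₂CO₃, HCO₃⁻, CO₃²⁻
CO₃²⁻

pKa1 = 6.37, pKa2 = 10.25. Each pKa is the crossover between adjacent species; pH = 12.59 lies in the region where CO₃²⁻ predominates.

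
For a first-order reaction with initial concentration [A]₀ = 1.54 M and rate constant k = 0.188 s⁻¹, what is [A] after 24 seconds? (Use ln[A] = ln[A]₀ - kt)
0.0169 M

ln[A] = ln[A]₀ - k·t = ln(1.54) - (0.188)·(24) = 0.4318 - 4.5120 = -4.0802
[A] = e^(-4.0802) = 0.0169 M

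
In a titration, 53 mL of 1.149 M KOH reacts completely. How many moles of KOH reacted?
Moles = Molarity × Volume (L)
Moles = 1.149 M × 0.053 L = 0.0609 mol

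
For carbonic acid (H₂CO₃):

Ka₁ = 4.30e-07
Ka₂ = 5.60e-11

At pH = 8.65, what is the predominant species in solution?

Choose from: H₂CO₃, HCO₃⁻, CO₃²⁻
HCO₃⁻

pKa1 = 6.37, pKa2 = 10.25. Each pKa is the crossover between adjacent species; pH = 8.65 lies in the region where HCO₃⁻ predominates.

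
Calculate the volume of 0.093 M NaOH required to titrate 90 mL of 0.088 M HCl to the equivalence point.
V_{base} = 85.2 mL

At equivalence: moles acid = moles base.
moles HCl = 0.088 M × 0.09 L = 0.00792 mol
V_NaOH = 0.00792 mol ÷ 0.093 M = 0.08516 L = 85.2 mL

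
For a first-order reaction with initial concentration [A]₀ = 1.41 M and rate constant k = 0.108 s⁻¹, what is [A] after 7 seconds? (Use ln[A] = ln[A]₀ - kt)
0.6621 M

ln[A] = ln[A]₀ - k·t = ln(1.41) - (0.108)·(7) = 0.3436 - 0.7560 = -0.4124
[A] = e^(-0.4124) = 0.6621 M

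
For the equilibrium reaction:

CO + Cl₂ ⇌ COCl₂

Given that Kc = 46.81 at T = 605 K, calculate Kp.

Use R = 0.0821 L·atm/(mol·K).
K_p = 0.9424

Δn = (moles gaseous products) − (moles gaseous reactants) = -1
T = 605 K; RT = 0.0821 × 605 = 49.6705
Kp = Kc·(RT)^Δn = 46.81 × (49.6705)^-1 = 46.81 × 0.0201327 = 0.9424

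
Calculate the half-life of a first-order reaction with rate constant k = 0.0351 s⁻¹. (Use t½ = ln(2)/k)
19.75 s

t½ = ln(2)/k = 0.6931/0.0351 = 19.75 s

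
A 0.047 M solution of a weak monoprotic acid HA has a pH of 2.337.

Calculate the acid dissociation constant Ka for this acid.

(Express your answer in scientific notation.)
K_a = 5.00e-04

[H⁺] = 10^(−pH) = 10^(−2.337) = 4.603e-03 M. For HA ⇌ H⁺ + A⁻, Ka = x²/(C − x) = (4.603e-03)²/(0.047 − 4.603e-03) = 5.00e-04.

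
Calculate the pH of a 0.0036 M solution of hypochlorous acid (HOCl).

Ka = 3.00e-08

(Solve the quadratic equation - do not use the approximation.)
pH = 4.98

x² + Ka×x - Ka×C = 0. Using quadratic formula: [H⁺] = 1.0377e-05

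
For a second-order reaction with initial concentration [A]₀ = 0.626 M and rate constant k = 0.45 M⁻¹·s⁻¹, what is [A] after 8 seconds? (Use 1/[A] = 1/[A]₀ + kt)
0.1924 M

1/[A] = 1/[A]₀ + k·t = 1/0.626 + (0.45)·(8) = 1.5974 + 3.6000 = 5.1974
[A] = 1/5.1974 = 0.1924 M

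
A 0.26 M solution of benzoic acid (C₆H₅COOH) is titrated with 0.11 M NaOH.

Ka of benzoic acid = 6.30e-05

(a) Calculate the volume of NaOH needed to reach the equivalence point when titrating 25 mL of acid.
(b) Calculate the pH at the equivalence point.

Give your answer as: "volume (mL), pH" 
V = 59.1 mL, pH = 8.54

(a) At equivalence: moles acid = moles base.
moles acid = 0.26 × 0.025 = 0.0065 mol; V_NaOH = 0.0065/0.11 = 0.05909 L = 59.1 mL.
(b) At equivalence, all acid → conjugate base A⁻ at [A⁻] = 0.0065/0.08409 = 0.0773 M.
Kb = Kw/Ka = 1.0e-14/6.30e-05 = 1.587e-10; [OH⁻] = √(Kb·[A⁻]) = 3.503e-06; pOH = 5.46; pH = 14 − pOH = 8.54.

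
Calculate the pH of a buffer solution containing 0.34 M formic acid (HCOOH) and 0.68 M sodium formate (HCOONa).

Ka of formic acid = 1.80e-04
pH = 4.05

pKa = -log(1.80e-04) = 3.74. pH = pKa + log([A⁻]/[HA]) = 3.74 + log(0.68/0.34)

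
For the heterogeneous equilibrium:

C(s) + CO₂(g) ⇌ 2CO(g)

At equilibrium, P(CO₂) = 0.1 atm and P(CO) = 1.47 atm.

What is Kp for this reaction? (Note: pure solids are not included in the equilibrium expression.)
K_p = 21.609

Solid C is excluded.
Kp = P(CO)²/P(CO₂) = (1.47)²/0.1 = 2.161/0.1 = 21.609.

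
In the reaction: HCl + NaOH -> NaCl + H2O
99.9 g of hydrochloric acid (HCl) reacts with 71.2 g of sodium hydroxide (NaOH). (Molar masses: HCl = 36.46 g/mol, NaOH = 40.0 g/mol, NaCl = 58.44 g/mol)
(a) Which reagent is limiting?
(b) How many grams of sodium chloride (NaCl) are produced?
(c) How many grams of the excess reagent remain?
(a) NaOH, (b) 104 g, (c) 35 g

Moles of HCl = 99.9 g ÷ 36.46 g/mol = 2.73999 mol
Moles of NaOH = 71.2 g ÷ 40.0 g/mol = 1.78 mol
Moles ÷ coefficient: HCl: 2.73999/1 = 2.74, NaOH: 1.78/1 = 1.78
(a) NaOH has the smaller value, so NaOH is the limiting reagent.
(b) Moles of NaCl = 1.78 mol NaOH × (1/1) = 1.78 mol; mass = 1.78 mol × 58.44 g/mol = 104 g
(c) HCl consumed = 1.78 × (1/1) = 1.78 mol; remaining = 2.73999 − 1.78 = 0.959989 mol; mass = 0.959989 mol × 36.46 g/mol = 35 g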